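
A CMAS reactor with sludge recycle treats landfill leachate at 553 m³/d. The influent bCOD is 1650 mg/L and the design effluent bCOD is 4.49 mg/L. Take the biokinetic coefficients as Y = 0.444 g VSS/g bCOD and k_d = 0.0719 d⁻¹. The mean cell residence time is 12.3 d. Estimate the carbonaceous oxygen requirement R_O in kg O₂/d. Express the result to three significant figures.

Observed yield with endogenous decay: Y_obs = Y / (1 + k_d·θ_c) = 0.444 / (1 + 0.0719 × 12.3) = 0.444 / 1.884 = 0.2356 g VSS/g bCOD.
Mass of bCOD removed per day: Q(S₀ − S) = 553 × 1646 g/m³ = 910.0 kg/d.
Biomass synthesised: P_X = Y_obs × 910.0 = 214.4 kg VSS/d.
R_O = Q·(S₀ − S) − 1.42·P_X = 910.0 − 1.42 × 214.4 = 605.5 kg O₂/d.

R_O ≈ 606 kg O₂/d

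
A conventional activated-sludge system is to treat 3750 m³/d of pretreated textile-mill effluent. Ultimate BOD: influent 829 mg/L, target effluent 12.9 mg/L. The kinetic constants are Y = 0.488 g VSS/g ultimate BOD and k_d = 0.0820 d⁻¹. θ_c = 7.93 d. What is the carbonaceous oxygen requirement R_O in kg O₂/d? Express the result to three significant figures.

The observed yield is Y_obs = Y/(1 + k_d·θ_c) = 0.488 / (1 + 0.0820 × 7.93) = 0.488 / 1.650 = 0.2957 g VSS per g ultimate BOD removed.
ΔS = 829 − 12.9 = 816.1 mg/L, so the substrate removal rate is 3750 × 816.1/1000 = 3060 kg ultimate BOD/d.
P_X = Y_obs·Q·(S₀ − S) = 0.2957 × 3060 = 905.0 kg VSS/d.
R_O = Q·ΔS − 1.42 P_X = 3060 − 1285 = 1775 kg O₂/d.

R_O ≈ 1780 kg O₂/d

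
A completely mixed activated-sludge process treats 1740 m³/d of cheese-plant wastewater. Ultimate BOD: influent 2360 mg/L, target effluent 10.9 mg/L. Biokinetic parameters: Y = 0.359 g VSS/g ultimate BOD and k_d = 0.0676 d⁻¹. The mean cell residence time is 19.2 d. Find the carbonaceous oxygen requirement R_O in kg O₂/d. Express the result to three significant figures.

The observed yield is Y_obs = Y/(1 + k_d·θ_c) = 0.359 / (1 + 0.0676 × 19.2) = 0.359 / 2.298 = 0.1562 g VSS per g ultimate BOD removed.
Q·(S₀ − S) = 1740 × (2360 − 10.9) × 10⁻³ = 4087 kg/d removed.
Net sludge production P_X = 0.1562 × 4087 = 638.6 kg VSS/d.
R_O = Q·ΔS − 1.42 P_X = 4087 − 906.8 = 3181 kg O₂/d.

R_O ≈ 3180 kg O₂/d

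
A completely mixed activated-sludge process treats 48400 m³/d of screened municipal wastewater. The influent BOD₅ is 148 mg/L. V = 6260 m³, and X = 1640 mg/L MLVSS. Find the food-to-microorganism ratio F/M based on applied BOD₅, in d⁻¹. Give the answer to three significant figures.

F/M ≈ 0.698 d⁻¹

F/M = Q·S₀ / (V·X) = 48400 × 148 / (6260 × 1640) = 0.6977 g BOD₅·(g VSS·d)⁻¹.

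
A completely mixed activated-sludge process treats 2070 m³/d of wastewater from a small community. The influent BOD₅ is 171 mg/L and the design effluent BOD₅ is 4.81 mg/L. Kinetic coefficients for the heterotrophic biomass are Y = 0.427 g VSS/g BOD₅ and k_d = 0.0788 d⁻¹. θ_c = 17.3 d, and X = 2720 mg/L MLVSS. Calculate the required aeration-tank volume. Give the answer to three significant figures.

Rearranging the biomass balance for a CMAS with decay, V = Y·Q·ΔS·θ_c / [X·(1+k_d θ_c)] = 0.427 × 2070 × (171 − 4.81) × 17.3 / [2720 × (1 + 0.0788 × 17.3)] = 2.54×10^6 / 6428 = 395.3 m³.

V ≈ 395 m³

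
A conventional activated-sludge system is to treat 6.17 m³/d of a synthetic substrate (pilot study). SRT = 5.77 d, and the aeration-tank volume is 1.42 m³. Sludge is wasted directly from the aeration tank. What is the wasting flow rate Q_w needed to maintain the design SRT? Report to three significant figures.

Q_w ≈ 0.246 m³/d

Wasting from the aeration tank: Q_w = V / θ_c = 1.420 / 5.77 = 0.2461 m³/d.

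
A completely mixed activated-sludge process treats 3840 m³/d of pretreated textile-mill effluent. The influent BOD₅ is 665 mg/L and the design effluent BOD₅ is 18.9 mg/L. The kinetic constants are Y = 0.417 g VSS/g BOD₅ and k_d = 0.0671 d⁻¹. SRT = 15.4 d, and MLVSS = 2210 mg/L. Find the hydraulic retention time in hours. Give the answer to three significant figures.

Rearranging the biomass balance for a CMAS with decay, V = Y·Q·ΔS·θ_c / [X·(1+k_d θ_c)] = 0.417 × 3840 × (665 − 18.9) × 15.4 / [2210 × (1 + 0.0671 × 15.4)] = 1.59×10^7 / 4494 = 3546 m³.
HRT = V/Q = 3546 m³ / 3840 m³·d⁻¹ = 0.9233 d × 24 = 22.16 h.

τ ≈ 22.2 h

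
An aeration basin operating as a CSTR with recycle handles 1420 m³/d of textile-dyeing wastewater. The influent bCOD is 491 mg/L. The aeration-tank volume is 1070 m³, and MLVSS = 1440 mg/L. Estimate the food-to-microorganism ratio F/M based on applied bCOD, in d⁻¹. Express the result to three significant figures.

F/M ≈ 0.453 d⁻¹

F/M = Q·S₀ / (V·X) = 1420 × 491 / (1070 × 1440) = 0.4525 g bCOD·(g VSS·d)⁻¹.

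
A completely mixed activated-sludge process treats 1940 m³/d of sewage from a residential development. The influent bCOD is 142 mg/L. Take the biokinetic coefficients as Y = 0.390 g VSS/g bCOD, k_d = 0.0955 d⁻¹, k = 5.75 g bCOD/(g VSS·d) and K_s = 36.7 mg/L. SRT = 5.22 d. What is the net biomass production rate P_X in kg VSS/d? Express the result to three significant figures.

From the Monod/SRT balance for a CMAS, S = K_s·(1+k_d θ_c)/[θ_c·(Y k − k_d) − 1] = 36.7 × (1 + 0.0955 × 5.22) / [5.22 × (0.390 × 5.75 − 0.0955) − 1] = 55.00 / 10.21 = 5.388 mg/L.
Observed yield with endogenous decay: Y_obs = Y / (1 + k_d·θ_c) = 0.390 / (1 + 0.0955 × 5.22) = 0.390 / 1.499 = 0.2603 g VSS/g bCOD.
ΔS = 142 − 5.39 = 136.6 mg/L, so the substrate removal rate is 1940 × 136.6/1000 = 265.0 kg bCOD/d.
Biomass produced: P_X = Y_obs·Q·ΔS = 0.2603 × 265.0 ≈ 68.97 kg VSS/d.

P_X ≈ 69.0 kg VSS/d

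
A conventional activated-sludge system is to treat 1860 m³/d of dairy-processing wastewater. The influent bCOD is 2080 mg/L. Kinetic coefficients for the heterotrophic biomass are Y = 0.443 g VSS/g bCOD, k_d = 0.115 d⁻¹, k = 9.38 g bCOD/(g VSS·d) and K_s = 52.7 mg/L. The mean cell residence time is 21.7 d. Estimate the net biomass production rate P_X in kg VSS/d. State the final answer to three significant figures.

P_X ≈ 490 kg VSS/d

For a completely mixed reactor with recycle the Lawrence–McCarty relation gives S = K_s·(1 + k_d·θ_c) / [θ_c·(Y·k − k_d) − 1] = 52.7 × (1 + 0.115 × 21.7) / [21.7 × (0.443 × 9.38 − 0.115) − 1] = 184.2 / 86.68 = 2.125 mg/L.
The observed yield is Y_obs = Y/(1 + k_d·θ_c) = 0.443 / (1 + 0.115 × 21.7) = 0.443 / 3.495 = 0.1267 g VSS per g bCOD removed.
ΔS = 2080 − 2.13 = 2078 mg/L, so the substrate removal rate is 1860 × 2078/1000 = 3865 kg bCOD/d.
Net biomass production P_X = Y_obs × Q·(S₀ − S) = 0.1267 × 3865 = 489.8 kg VSS/d.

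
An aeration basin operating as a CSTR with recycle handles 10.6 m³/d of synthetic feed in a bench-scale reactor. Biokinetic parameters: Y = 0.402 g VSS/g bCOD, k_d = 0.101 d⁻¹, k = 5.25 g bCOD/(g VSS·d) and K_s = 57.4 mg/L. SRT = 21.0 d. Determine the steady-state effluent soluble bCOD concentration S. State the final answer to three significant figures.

S ≈ 4.35 mg/L

For a completely mixed reactor with recycle the Lawrence–McCarty relation gives S = K_s·(1 + k_d·θ_c) / [θ_c·(Y·k − k_d) − 1] = 57.4 × (1 + 0.101 × 21.0) / [21.0 × (0.402 × 5.25 − 0.101) − 1] = 179.1 / 41.20 = 4.348 mg/L.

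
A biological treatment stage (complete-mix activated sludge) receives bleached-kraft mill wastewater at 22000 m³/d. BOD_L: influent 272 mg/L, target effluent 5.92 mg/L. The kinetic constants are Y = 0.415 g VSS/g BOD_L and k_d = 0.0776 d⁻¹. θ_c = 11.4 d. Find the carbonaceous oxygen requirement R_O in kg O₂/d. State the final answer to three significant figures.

Observed yield with endogenous decay: Y_obs = Y / (1 + k_d·θ_c) = 0.415 / (1 + 0.0776 × 11.4) = 0.415 / 1.885 = 0.2202 g VSS/g BOD_L.
Q·(S₀ − S) = 22000 × (272 − 5.92) × 10⁻³ = 5854 kg/d removed.
P_X = Y_obs·Q·(S₀ − S) = 0.2202 × 5854 = 1289 kg VSS/d.
R_O = Q·ΔS − 1.42 P_X = 5854 − 1830 = 4023 kg O₂/d.

R_O ≈ 4020 kg O₂/d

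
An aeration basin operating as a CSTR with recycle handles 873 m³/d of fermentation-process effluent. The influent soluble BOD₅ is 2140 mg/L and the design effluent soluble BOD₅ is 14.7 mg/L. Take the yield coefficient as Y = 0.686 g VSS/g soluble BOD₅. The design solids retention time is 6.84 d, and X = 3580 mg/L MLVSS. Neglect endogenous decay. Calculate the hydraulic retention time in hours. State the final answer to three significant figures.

τ ≈ 66.9 h

With k_d = 0 the design equation reduces to V = Y Q (S₀−S) θ_c / X = 0.686 × 873 × (2140 − 14.7) × 6.84 / 3580 = 2432 m³.
Hydraulic retention time τ = V/Q = 2432 / 873 = 2.786 d = 66.85 h.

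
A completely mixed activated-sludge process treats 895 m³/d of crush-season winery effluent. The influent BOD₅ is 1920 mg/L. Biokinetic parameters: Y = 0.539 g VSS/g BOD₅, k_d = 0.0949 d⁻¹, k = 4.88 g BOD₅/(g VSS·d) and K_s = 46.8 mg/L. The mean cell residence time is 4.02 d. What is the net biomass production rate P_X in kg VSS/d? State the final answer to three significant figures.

P_X ≈ 668 kg VSS/d

From the Monod/SRT balance for a CMAS, S = K_s·(1+k_d θ_c)/[θ_c·(Y k − k_d) − 1] = 46.8 × (1 + 0.0949 × 4.02) / [4.02 × (0.539 × 4.88 − 0.0949) − 1] = 64.65 / 9.192 = 7.033 mg/L.
Observed yield with endogenous decay: Y_obs = Y / (1 + k_d·θ_c) = 0.539 / (1 + 0.0949 × 4.02) = 0.539 / 1.381 = 0.3902 g VSS/g BOD₅.
Q·(S₀ − S) = 895 × (1920 − 7.03) × 10⁻³ = 1712 kg/d removed.
Biomass produced: P_X = Y_obs·Q·ΔS = 0.3902 × 1712 ≈ 668.0 kg VSS/d.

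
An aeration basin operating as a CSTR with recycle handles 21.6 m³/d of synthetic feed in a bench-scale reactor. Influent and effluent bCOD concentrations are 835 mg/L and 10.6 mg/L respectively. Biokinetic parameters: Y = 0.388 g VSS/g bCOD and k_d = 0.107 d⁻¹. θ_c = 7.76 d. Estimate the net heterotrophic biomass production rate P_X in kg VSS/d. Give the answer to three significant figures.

P_X ≈ 3.77 kg VSS/d

The observed yield is Y_obs = Y/(1 + k_d·θ_c) = 0.388 / (1 + 0.107 × 7.76) = 0.388 / 1.830 = 0.2120 g VSS per g bCOD removed.
Q·(S₀ − S) = 21.6 × (835 − 10.6) × 10⁻³ = 17.81 kg/d removed.
So the net sludge growth is P_X = 0.2120 × 17.81 = 3.775 kg VSS/d.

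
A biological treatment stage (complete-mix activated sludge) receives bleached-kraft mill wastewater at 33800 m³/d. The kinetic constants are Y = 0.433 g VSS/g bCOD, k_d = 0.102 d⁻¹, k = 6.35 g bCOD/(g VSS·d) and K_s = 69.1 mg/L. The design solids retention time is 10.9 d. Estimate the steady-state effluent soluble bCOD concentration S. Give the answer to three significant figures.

For a completely mixed reactor with recycle the Lawrence–McCarty relation gives S = K_s·(1 + k_d·θ_c) / [θ_c·(Y·k − k_d) − 1] = 69.1 × (1 + 0.102 × 10.9) / [10.9 × (0.433 × 6.35 − 0.102) − 1] = 145.9 / 27.86 = 5.238 mg/L.

S ≈ 5.24 mg/L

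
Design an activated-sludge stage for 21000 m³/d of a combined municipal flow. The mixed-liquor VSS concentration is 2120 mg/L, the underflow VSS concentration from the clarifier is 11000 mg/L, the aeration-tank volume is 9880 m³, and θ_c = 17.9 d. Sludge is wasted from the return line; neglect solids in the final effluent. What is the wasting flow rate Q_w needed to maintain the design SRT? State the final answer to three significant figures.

Q_w ≈ 106 m³/d

Wasting from the return line (neglecting effluent solids): Q_w = V·X / (θ_c·X_r) = 9880 × 2120 / (17.9 × 11000) = 106.4 m³/d.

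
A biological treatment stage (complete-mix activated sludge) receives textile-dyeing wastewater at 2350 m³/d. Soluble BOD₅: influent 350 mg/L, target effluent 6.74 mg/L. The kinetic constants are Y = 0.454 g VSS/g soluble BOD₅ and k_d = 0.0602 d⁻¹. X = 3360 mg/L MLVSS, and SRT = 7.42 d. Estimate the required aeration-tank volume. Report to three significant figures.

Rearranging the biomass balance for a CMAS with decay, V = Y·Q·ΔS·θ_c / [X·(1+k_d θ_c)] = 0.454 × 2350 × (350 − 6.74) × 7.42 / [3360 × (1 + 0.0602 × 7.42)] = 2.72×10^6 / 4861 = 559.0 m³.

V ≈ 559 m³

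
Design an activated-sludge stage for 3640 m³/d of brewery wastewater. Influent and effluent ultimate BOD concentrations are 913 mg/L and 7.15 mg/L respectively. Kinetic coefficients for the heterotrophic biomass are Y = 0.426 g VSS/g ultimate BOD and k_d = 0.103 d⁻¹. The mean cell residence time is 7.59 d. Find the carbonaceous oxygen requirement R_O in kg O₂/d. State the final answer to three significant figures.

R_O ≈ 2180 kg O₂/d

The observed yield is Y_obs = Y/(1 + k_d·θ_c) = 0.426 / (1 + 0.103 × 7.59) = 0.426 / 1.782 = 0.2391 g VSS per g ultimate BOD removed.
Mass of ultimate BOD removed per day: Q(S₀ − S) = 3640 × 905.9 g/m³ = 3297 kg/d.
Biomass synthesised: P_X = Y_obs × 3297 = 788.3 kg VSS/d.
R_O = Q·(S₀ − S) − 1.42·P_X = 3297 − 1.42 × 788.3 = 2178 kg O₂/d.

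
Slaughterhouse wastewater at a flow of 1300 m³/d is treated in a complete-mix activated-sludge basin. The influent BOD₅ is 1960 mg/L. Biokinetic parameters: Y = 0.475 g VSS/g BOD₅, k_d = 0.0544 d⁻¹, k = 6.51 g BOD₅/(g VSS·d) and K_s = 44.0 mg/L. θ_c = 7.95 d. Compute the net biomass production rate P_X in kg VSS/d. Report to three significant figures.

P_X ≈ 844 kg VSS/d

Effluent substrate depends only on kinetics and SRT: S = K_s(1 + k_d θ_c) / [θ_c(Yk − k_d) − 1] = 44.0 × (1 + 0.0544 × 7.95) / [7.95 × (0.475 × 6.51 − 0.0544) − 1] = 63.03 / 23.15 = 2.723 mg/L.
Observed yield with endogenous decay: Y_obs = Y / (1 + k_d·θ_c) = 0.475 / (1 + 0.0544 × 7.95) = 0.475 / 1.432 = 0.3316 g VSS/g BOD₅.
Q·(S₀ − S) = 1300 × (1960 − 2.72) × 10⁻³ = 2544 kg/d removed.
P_X = Y_obs · Q(S₀ − S) = 0.3316 × 2544 = 843.7 kg VSS/d.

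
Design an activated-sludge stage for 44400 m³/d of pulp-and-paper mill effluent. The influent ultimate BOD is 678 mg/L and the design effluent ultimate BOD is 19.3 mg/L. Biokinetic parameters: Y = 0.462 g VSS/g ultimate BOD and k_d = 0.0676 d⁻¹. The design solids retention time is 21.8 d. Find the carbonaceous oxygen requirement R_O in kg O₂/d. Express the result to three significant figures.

Observed yield with endogenous decay: Y_obs = Y / (1 + k_d·θ_c) = 0.462 / (1 + 0.0676 × 21.8) = 0.462 / 2.474 = 0.1868 g VSS/g ultimate BOD.
Substrate removed = Q·(S₀ − S) = 44400 m³/d × (678 − 19.3) g/m³ = 2.92×10^7 g/d = 29246 kg/d.
P_X = Y_obs·Q·(S₀ − S) = 0.1868 × 29246 = 5462 kg VSS/d.
R_O = Q·(S₀ − S) − 1.42·P_X = 29246 − 1.42 × 5462 = 21490 kg O₂/d.

R_O ≈ 21500 kg O₂/d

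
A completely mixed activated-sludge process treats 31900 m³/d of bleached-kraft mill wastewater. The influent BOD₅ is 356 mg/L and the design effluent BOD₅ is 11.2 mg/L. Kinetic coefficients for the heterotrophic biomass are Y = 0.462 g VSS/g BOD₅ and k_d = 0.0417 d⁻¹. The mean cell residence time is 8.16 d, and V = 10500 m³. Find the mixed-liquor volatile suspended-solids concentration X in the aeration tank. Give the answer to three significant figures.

From V·X·(1 + k_d·θ_c) = Y·Q·(S₀ − S)·θ_c: X = 0.462 × 31900 × (356 − 11.2) × 8.16 / [10500 × (1 + 0.0417 × 8.16)] = 2947 mg/L.

X ≈ 2950 mg/L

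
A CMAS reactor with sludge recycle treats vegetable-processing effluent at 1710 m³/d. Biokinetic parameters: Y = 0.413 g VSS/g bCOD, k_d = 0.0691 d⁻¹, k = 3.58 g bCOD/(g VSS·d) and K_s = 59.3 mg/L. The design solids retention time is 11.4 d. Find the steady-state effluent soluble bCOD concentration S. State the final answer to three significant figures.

Effluent substrate depends only on kinetics and SRT: S = K_s(1 + k_d θ_c) / [θ_c(Yk − k_d) − 1] = 59.3 × (1 + 0.0691 × 11.4) / [11.4 × (0.413 × 3.58 − 0.0691) − 1] = 106.0 / 15.07 = 7.036 mg/L.

S ≈ 7.04 mg/L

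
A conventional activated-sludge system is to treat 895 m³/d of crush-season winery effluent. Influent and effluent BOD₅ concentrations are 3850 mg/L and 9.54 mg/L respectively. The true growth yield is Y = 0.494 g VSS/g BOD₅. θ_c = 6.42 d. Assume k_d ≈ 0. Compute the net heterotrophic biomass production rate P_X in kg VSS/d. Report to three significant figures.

P_X ≈ 1700 kg VSS/d

With endogenous decay neglected, the observed yield equals the true yield: Y_obs = Y = 0.494 g VSS/g BOD₅.
Mass of BOD₅ removed per day: Q(S₀ − S) = 895 × 3840 g/m³ = 3437 kg/d.
So the net sludge growth is P_X = 0.4940 × 3437 = 1698 kg VSS/d.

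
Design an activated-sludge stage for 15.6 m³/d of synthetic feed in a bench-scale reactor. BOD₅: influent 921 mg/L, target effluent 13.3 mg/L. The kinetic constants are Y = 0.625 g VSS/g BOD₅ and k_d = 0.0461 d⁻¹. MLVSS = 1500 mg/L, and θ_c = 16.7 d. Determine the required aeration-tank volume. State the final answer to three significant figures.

Rearranging the biomass balance for a CMAS with decay, V = Y·Q·ΔS·θ_c / [X·(1+k_d θ_c)] = 0.625 × 15.6 × (921 − 13.3) × 16.7 / [1500 × (1 + 0.0461 × 16.7)] = 1.48×10^5 / 2655 = 55.67 m³.

V ≈ 55.7 m³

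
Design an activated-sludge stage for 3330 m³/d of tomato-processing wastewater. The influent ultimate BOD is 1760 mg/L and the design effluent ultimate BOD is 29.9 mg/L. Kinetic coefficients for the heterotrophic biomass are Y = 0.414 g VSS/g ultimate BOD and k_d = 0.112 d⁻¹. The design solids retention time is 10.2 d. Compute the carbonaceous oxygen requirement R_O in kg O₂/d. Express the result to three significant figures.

R_O ≈ 4180 kg O₂/d

The observed yield is Y_obs = Y/(1 + k_d·θ_c) = 0.414 / (1 + 0.112 × 10.2) = 0.414 / 2.142 = 0.1932 g VSS per g ultimate BOD removed.
Q·(S₀ − S) = 3330 × (1760 − 29.9) × 10⁻³ = 5761 kg/d removed.
Biomass synthesised: P_X = Y_obs × 5761 = 1113 kg VSS/d.
R_O = Q·ΔS − 1.42 P_X = 5761 − 1581 = 4180 kg O₂/d.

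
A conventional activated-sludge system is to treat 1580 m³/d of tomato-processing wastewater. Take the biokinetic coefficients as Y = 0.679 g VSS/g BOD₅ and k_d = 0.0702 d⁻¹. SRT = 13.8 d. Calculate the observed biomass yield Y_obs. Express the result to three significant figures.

Y_obs ≈ 0.345 g VSS/g BOD₅

Y_obs = Y / (1 + k_d θ_c) = 0.679 / (1 + 0.0702 × 13.8) = 0.679 / 1.969 = 0.3449.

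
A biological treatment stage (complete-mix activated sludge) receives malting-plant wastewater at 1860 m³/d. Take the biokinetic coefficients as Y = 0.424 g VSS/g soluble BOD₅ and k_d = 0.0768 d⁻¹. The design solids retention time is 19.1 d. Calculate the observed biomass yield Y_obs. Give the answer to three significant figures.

Correct the yield for decay: Y_obs = Y/(1 + k_d θ_c) = 0.424 / (1 + 0.0768 × 19.1) = 0.424 / 2.467 = 0.1719.

Y_obs ≈ 0.172 g VSS/g soluble BOD₅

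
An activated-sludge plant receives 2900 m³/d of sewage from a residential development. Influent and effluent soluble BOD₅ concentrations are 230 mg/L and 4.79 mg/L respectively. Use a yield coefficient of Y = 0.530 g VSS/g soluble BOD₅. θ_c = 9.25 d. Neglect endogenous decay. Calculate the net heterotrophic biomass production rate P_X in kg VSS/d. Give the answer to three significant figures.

With endogenous decay neglected, the observed yield equals the true yield: Y_obs = Y = 0.530 g VSS/g soluble BOD₅.
Mass of soluble BOD₅ removed per day: Q(S₀ − S) = 2900 × 225.2 g/m³ = 653.1 kg/d.
Biomass produced: P_X = Y_obs·Q·ΔS = 0.5300 × 653.1 ≈ 346.1 kg VSS/d.

P_X ≈ 346 kg VSS/d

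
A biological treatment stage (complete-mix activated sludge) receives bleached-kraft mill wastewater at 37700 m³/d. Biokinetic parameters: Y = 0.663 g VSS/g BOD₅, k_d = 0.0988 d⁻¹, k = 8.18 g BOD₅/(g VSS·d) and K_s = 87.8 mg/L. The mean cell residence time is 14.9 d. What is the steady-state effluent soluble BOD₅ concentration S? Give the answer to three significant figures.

For a completely mixed reactor with recycle the Lawrence–McCarty relation gives S = K_s·(1 + k_d·θ_c) / [θ_c·(Y·k − k_d) − 1] = 87.8 × (1 + 0.0988 × 14.9) / [14.9 × (0.663 × 8.18 − 0.0988) − 1] = 217.1 / 78.34 = 2.771 mg/L.

S ≈ 2.77 mg/L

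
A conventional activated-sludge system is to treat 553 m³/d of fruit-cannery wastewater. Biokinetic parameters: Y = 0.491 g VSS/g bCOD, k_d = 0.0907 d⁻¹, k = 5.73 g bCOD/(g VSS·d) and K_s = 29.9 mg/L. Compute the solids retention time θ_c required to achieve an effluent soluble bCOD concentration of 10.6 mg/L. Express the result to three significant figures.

Specific growth rate at S = 10.6 mg/L: μ = YkS/(K_s+S) = 0.491·5.73·10.6/(29.9+10.6) = 0.7364 d⁻¹.
Then 1/θ_c = μ − k_d = 0.7364 − 0.0907 = 0.6457 d⁻¹, giving θ_c = 1.549 d.

θ_c ≈ 1.55 d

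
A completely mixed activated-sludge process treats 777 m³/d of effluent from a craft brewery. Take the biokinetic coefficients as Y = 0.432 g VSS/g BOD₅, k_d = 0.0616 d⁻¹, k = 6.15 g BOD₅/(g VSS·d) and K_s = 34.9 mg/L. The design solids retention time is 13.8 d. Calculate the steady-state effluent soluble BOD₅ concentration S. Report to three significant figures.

S ≈ 1.85 mg/L

Effluent substrate depends only on kinetics and SRT: S = K_s(1 + k_d θ_c) / [θ_c(Yk − k_d) − 1] = 34.9 × (1 + 0.0616 × 13.8) / [13.8 × (0.432 × 6.15 − 0.0616) − 1] = 64.57 / 34.81 = 1.855 mg/L.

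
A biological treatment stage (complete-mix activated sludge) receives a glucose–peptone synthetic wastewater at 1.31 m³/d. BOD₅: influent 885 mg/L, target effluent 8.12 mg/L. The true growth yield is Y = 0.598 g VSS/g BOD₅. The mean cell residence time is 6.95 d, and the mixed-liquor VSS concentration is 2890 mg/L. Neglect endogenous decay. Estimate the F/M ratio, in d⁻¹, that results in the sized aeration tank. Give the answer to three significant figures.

Biomass mass balance (decay neglected): V·X = Y·Q·(S₀ − S)·θ_c, so V = 0.598 × 1.31 × (885 − 8.12) × 6.95 / 2890 = 1.652 m³.
Food-to-microorganism ratio F/M = Q S₀ / (V X) = 1.31 × 885 / (1.652 × 2890) = 0.2428 d⁻¹.

F/M ≈ 0.243 d⁻¹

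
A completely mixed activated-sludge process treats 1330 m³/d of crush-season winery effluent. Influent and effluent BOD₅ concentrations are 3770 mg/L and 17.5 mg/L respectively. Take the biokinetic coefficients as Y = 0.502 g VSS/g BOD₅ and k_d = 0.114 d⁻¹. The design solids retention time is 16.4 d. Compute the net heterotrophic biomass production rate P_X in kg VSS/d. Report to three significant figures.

Y_obs = Y / (1 + k_d θ_c) = 0.502 / (1 + 0.114 × 16.4) = 0.502 / 2.870 = 0.1749.
Q·(S₀ − S) = 1330 × (3770 − 17.5) × 10⁻³ = 4991 kg/d removed.
So the net sludge growth is P_X = 0.1749 × 4991 = 873.1 kg VSS/d.

P_X ≈ 873 kg VSS/d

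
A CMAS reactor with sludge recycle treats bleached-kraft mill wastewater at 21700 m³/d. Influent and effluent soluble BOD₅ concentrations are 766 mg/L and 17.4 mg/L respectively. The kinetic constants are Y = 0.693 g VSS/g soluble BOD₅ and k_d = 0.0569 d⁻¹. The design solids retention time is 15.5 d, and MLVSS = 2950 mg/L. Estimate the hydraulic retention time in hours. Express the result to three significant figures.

Rearranging the biomass balance for a CMAS with decay, V = Y·Q·ΔS·θ_c / [X·(1+k_d θ_c)] = 0.693 × 21700 × (766 − 17.4) × 15.5 / [2950 × (1 + 0.0569 × 15.5)] = 1.74×10^8 / 5552 = 31430 m³.
τ = V/Q = 31430/21700 = 1.448 d, or 34.76 h.

τ ≈ 34.8 h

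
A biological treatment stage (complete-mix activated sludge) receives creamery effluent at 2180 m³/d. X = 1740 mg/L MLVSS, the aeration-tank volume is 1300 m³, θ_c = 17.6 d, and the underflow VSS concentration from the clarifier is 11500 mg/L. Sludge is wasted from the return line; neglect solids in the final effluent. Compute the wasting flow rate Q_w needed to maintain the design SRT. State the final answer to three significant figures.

Q_w ≈ 11.2 m³/d

Wasting from the return line (neglecting effluent solids): Q_w = V·X / (θ_c·X_r) = 1300 × 1740 / (17.6 × 11500) = 11.18 m³/d.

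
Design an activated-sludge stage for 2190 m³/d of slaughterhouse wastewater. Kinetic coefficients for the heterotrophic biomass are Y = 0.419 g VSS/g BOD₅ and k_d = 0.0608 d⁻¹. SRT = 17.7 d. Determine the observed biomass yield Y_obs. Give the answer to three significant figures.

Correct the yield for decay: Y_obs = Y/(1 + k_d θ_c) = 0.419 / (1 + 0.0608 × 17.7) = 0.419 / 2.076 = 0.2018.

Y_obs ≈ 0.202 g VSS/g BOD₅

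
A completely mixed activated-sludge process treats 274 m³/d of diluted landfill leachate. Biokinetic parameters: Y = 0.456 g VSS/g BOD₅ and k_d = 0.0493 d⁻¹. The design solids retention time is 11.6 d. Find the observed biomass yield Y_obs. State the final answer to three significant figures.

The observed yield is Y_obs = Y/(1 + k_d·θ_c) = 0.456 / (1 + 0.0493 × 11.6) = 0.456 / 1.572 = 0.2901 g VSS per g BOD₅ removed.

Y_obs ≈ 0.290 g VSS/g BOD₅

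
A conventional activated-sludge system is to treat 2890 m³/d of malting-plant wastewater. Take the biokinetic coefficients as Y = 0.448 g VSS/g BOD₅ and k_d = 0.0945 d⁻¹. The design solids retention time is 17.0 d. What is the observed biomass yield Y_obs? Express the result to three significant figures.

Y_obs = Y / (1 + k_d θ_c) = 0.448 / (1 + 0.0945 × 17.0) = 0.448 / 2.607 = 0.1719.

Y_obs ≈ 0.172 g VSS/g BOD₅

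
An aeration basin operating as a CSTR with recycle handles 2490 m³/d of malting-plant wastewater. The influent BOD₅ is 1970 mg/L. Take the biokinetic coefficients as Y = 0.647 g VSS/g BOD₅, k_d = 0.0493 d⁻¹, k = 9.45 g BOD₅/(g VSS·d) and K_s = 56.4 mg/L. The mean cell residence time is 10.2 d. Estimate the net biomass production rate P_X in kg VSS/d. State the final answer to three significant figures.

P_X ≈ 2110 kg VSS/d

For a completely mixed reactor with recycle the Lawrence–McCarty relation gives S = K_s·(1 + k_d·θ_c) / [θ_c·(Y·k − k_d) − 1] = 56.4 × (1 + 0.0493 × 10.2) / [10.2 × (0.647 × 9.45 − 0.0493) − 1] = 84.76 / 60.86 = 1.393 mg/L.
Observed yield with endogenous decay: Y_obs = Y / (1 + k_d·θ_c) = 0.647 / (1 + 0.0493 × 10.2) = 0.647 / 1.503 = 0.4305 g VSS/g BOD₅.
Substrate removed = Q·(S₀ − S) = 2490 m³/d × (1970 − 1.39) g/m³ = 4.9×10^6 g/d = 4902 kg/d.
So the net sludge growth is P_X = 0.4305 × 4902 = 2110 kg VSS/d.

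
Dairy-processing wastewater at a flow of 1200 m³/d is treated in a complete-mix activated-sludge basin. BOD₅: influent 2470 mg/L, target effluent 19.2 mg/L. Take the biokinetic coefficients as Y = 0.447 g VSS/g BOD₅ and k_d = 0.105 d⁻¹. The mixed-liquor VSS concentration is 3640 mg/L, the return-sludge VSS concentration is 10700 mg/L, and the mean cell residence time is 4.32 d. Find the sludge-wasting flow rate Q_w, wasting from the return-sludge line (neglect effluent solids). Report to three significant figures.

Q_w ≈ 84.5 m³/d

Steady-state biomass mass balance: V·X·(1 + k_d·θ_c) = Y·Q·(S₀ − S)·θ_c, so V = 0.447 × 1200 × (2470 − 19.2) × 4.32 / [3640 × (1 + 0.105 × 4.32)] = 5.68×10^6 / 5291 = 1073 m³.
θ_c = V·X/(Q_w·X_r) when wasting from the recycle, so Q_w = V·X/(θ_c·X_r) = 1073 × 3640 / (4.32 × 10700) = 84.52 m³/d.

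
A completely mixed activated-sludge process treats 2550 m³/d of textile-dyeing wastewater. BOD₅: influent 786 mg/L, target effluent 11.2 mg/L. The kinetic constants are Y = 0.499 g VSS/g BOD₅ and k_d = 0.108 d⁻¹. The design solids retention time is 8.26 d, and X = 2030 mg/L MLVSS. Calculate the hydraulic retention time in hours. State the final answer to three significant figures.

τ ≈ 20.0 h

Rearranging the biomass balance for a CMAS with decay, V = Y·Q·ΔS·θ_c / [X·(1+k_d θ_c)] = 0.499 × 2550 × (786 − 11.2) × 8.26 / [2030 × (1 + 0.108 × 8.26)] = 8.14×10^6 / 3841 = 2120 m³.
τ = V/Q = 2120/2550 = 0.8314 d, or 19.95 h.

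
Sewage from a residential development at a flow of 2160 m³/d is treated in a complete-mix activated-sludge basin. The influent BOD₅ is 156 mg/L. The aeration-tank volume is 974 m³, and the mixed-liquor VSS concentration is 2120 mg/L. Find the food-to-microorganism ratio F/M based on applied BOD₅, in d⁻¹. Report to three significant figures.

F/M = applied load / biomass = Q·S₀/(V·X) = 2160 × 156 / (974.0 × 2120) = 0.1632 d⁻¹.

F/M ≈ 0.163 d⁻¹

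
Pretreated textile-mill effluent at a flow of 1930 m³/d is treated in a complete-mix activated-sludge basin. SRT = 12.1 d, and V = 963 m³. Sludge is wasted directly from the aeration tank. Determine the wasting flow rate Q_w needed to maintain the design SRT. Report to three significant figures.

Q_w ≈ 79.6 m³/d

With mixed-liquor wasting, θ_c = V/Q_w, so Q_w = V/θ_c = 963.0/12.1 = 79.59 m³/d.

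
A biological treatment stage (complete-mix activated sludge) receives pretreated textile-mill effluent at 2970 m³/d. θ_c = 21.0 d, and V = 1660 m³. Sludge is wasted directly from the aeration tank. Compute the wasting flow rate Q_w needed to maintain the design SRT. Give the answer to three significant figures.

With mixed-liquor wasting, θ_c = V/Q_w, so Q_w = V/θ_c = 1660/21.0 = 79.05 m³/d.

Q_w ≈ 79.0 m³/d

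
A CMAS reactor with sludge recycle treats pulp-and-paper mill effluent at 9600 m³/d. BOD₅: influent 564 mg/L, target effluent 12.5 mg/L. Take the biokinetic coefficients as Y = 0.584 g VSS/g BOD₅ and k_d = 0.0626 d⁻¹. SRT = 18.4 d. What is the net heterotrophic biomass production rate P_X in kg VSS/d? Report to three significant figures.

P_X ≈ 1440 kg VSS/d

Observed yield with endogenous decay: Y_obs = Y / (1 + k_d·θ_c) = 0.584 / (1 + 0.0626 × 18.4) = 0.584 / 2.152 = 0.2714 g VSS/g BOD₅.
Q·(S₀ − S) = 9600 × (564 − 12.5) × 10⁻³ = 5294 kg/d removed.
So the net sludge growth is P_X = 0.2714 × 5294 = 1437 kg VSS/d.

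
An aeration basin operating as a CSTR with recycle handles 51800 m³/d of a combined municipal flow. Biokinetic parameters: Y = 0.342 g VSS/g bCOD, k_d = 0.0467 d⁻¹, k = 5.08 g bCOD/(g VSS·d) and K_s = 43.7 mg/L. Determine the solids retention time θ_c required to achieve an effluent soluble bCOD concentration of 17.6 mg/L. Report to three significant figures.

θ_c ≈ 2.21 d

Specific growth rate at S = 17.6 mg/L: μ = YkS/(K_s+S) = 0.342·5.08·17.6/(43.7+17.6) = 0.4988 d⁻¹.
Then 1/θ_c = μ − k_d = 0.4988 − 0.0467 = 0.4521 d⁻¹, giving θ_c = 2.212 d.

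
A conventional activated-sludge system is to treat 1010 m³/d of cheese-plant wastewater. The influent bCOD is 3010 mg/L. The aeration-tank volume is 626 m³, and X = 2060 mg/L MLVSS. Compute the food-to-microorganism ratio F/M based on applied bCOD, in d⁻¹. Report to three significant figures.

F/M = Q·S₀ / (V·X) = 1010 × 3010 / (626.0 × 2060) = 2.357 g bCOD·(g VSS·d)⁻¹.

F/M ≈ 2.36 d⁻¹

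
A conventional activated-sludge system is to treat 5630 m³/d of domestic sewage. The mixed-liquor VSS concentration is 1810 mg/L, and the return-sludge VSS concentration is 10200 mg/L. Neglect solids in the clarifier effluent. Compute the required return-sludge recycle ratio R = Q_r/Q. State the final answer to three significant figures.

R ≈ 0.216

Solids balance on the clarifier gives (1+R)X = R·X_r, so R = X/(X_r − X) = 1810 / (10200 − 1810) = 0.2157.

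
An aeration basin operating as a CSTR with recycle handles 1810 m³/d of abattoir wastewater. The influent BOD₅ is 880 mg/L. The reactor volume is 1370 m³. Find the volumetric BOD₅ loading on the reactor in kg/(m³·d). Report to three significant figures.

L_v ≈ 1.16 kg BOD₅/(m³·d)

Volumetric loading L_v = Q·S₀ / V = 1810 × 880 g/m³ / 1370 m³ = 1163 g/(m³·d) = 1.163 kg BOD₅/(m³·d).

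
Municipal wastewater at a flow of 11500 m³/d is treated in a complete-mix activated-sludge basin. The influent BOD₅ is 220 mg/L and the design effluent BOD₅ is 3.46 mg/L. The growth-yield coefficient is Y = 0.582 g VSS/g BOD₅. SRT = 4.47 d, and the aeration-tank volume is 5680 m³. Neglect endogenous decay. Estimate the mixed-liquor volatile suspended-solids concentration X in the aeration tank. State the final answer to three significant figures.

Without decay, X = Y Q (S₀−S) θ_c / V = 0.582 × 11500 × (220 − 3.46) × 4.47 / 5680 = 1141 mg/L.

X ≈ 1140 mg/L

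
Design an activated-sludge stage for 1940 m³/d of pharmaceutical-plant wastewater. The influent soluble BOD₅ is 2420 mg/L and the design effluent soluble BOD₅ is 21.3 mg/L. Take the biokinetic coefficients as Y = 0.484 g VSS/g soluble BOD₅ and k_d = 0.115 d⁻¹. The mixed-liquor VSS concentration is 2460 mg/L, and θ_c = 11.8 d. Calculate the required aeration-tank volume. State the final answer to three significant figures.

V ≈ 4580 m³

From the SRT design equation V = Y Q (S₀−S) θ_c / [X (1 + k_d θ_c)] = 0.484 × 1940 × (2420 − 21.3) × 11.8 / [2460 × (1 + 0.115 × 11.8)] = 2.66×10^7 / 5798 = 4584 m³.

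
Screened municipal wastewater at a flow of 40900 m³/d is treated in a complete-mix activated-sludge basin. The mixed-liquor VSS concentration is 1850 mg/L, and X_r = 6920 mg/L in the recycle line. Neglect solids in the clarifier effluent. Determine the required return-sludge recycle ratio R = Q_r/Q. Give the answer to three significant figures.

Solids balance on the clarifier gives (1+R)X = R·X_r, so R = X/(X_r − X) = 1850 / (6920 − 1850) = 0.3649.

R ≈ 0.365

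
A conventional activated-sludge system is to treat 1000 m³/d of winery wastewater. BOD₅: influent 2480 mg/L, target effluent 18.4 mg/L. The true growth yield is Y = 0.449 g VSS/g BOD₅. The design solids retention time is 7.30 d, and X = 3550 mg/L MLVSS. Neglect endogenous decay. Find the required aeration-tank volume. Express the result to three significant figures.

With k_d = 0 the design equation reduces to V = Y Q (S₀−S) θ_c / X = 0.449 × 1000 × (2480 − 18.4) × 7.30 / 3550 = 2273 m³.

V ≈ 2270 m³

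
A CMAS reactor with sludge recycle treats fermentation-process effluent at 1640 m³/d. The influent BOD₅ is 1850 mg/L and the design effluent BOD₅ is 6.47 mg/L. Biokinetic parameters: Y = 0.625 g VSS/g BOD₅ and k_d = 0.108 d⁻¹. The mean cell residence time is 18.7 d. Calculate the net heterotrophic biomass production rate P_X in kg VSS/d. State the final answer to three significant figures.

P_X ≈ 626 kg VSS/d

Correct the yield for decay: Y_obs = Y/(1 + k_d θ_c) = 0.625 / (1 + 0.108 × 18.7) = 0.625 / 3.020 = 0.2070.
ΔS = 1850 − 6.47 = 1844 mg/L, so the substrate removal rate is 1640 × 1844/1000 = 3023 kg BOD₅/d.
Net biomass production P_X = Y_obs × Q·(S₀ − S) = 0.2070 × 3023 = 625.8 kg VSS/d.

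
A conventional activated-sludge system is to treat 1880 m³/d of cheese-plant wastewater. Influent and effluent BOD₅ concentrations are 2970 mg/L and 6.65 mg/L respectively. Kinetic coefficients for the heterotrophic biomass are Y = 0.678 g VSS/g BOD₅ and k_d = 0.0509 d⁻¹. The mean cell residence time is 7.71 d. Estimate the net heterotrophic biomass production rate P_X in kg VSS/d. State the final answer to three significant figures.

Y_obs = Y / (1 + k_d θ_c) = 0.678 / (1 + 0.0509 × 7.71) = 0.678 / 1.392 = 0.4869.
Q·(S₀ − S) = 1880 × (2970 − 6.65) × 10⁻³ = 5571 kg/d removed.
So the net sludge growth is P_X = 0.4869 × 5571 = 2713 kg VSS/d.

P_X ≈ 2710 kg VSS/d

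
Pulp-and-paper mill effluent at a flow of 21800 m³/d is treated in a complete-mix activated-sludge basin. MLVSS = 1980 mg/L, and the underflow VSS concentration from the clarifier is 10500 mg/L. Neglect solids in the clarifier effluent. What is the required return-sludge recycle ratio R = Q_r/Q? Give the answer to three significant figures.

Mass balance around the secondary clarifier (neglecting effluent solids): R = X / (X_r − X) = 1980 / (10500 − 1980) = 0.2324.

R ≈ 0.232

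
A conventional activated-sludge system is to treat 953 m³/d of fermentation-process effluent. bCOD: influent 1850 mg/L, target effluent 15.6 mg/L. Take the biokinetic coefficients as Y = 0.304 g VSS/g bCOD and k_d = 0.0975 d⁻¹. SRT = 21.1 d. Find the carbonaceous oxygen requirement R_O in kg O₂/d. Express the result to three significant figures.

R_O ≈ 1500 kg O₂/d

Observed yield with endogenous decay: Y_obs = Y / (1 + k_d·θ_c) = 0.304 / (1 + 0.0975 × 21.1) = 0.304 / 3.057 = 0.09944 g VSS/g bCOD.
Mass of bCOD removed per day: Q(S₀ − S) = 953 × 1834 g/m³ = 1748 kg/d.
Net sludge production P_X = 0.09944 × 1748 = 173.8 kg VSS/d.
R_O = Q·ΔS − 1.42 P_X = 1748 − 246.8 = 1501 kg O₂/d.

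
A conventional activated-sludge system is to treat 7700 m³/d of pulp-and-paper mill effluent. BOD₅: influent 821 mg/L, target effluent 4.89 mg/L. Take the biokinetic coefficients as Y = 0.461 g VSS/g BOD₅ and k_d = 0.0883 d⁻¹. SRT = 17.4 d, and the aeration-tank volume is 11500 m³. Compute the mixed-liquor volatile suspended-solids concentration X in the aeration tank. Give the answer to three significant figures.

Solving the biomass balance for X: X = Y Q (S₀−S) θ_c / [V (1+k_d θ_c)] = 0.461 × 7700 × (821 − 4.89) × 17.4 / [11500 × (1 + 0.0883 × 17.4)] = 1728 mg/L.

X ≈ 1730 mg/L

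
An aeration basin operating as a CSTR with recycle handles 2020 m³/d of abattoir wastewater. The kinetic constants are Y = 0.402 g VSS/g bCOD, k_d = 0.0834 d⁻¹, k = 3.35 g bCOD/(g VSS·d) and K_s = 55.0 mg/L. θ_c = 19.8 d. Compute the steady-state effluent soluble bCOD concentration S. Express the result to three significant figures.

S ≈ 6.07 mg/L

Effluent substrate depends only on kinetics and SRT: S = K_s(1 + k_d θ_c) / [θ_c(Yk − k_d) − 1] = 55.0 × (1 + 0.0834 × 19.8) / [19.8 × (0.402 × 3.35 − 0.0834) − 1] = 145.8 / 24.01 = 6.073 mg/L.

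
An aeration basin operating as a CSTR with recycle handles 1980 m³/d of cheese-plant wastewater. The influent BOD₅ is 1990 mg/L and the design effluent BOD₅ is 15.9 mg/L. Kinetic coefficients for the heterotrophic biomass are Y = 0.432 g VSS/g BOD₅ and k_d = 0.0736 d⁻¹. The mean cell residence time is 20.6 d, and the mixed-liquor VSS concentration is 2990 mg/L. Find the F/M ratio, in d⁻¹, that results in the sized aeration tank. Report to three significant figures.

F/M ≈ 0.285 d⁻¹

Steady-state biomass mass balance: V·X·(1 + k_d·θ_c) = Y·Q·(S₀ − S)·θ_c, so V = 0.432 × 1980 × (1990 − 15.9) × 20.6 / [2990 × (1 + 0.0736 × 20.6)] = 3.48×10^7 / 7523 = 4624 m³.
F/M = applied load / biomass = Q·S₀/(V·X) = 1980 × 1990 / (4624 × 2990) = 0.2850 d⁻¹.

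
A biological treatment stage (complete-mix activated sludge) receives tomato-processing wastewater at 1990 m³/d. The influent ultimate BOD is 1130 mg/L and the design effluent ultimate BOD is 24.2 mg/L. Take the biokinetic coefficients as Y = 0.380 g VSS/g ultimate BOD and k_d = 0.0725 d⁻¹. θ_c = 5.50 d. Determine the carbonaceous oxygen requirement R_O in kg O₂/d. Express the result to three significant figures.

R_O ≈ 1350 kg O₂/d

The observed yield is Y_obs = Y/(1 + k_d·θ_c) = 0.380 / (1 + 0.0725 × 5.50) = 0.380 / 1.399 = 0.2717 g VSS per g ultimate BOD removed.
Q·(S₀ − S) = 1990 × (1130 − 24.2) × 10⁻³ = 2201 kg/d removed.
Biomass synthesised: P_X = Y_obs × 2201 = 597.8 kg VSS/d.
R_O = Q·ΔS − 1.42 P_X = 2201 − 848.9 = 1352 kg O₂/d.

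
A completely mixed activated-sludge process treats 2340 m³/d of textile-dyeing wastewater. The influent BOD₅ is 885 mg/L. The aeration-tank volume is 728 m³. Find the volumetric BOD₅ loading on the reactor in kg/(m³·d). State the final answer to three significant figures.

Volumetric loading L_v = Q·S₀ / V = 2340 × 885 g/m³ / 728.0 m³ = 2845 g/(m³·d) = 2.845 kg BOD₅/(m³·d).

L_v ≈ 2.84 kg BOD₅/(m³·d)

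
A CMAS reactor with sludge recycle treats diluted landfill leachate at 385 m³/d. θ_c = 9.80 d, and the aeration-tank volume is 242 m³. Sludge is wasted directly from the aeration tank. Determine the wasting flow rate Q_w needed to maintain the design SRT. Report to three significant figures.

Q_w ≈ 24.7 m³/d

For wasting at MLVSS concentration, Q_w = V/θ_c = 242.0/9.80 = 24.69 m³/d.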